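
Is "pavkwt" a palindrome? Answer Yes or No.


Input string: 'pavkwt'
Reversed: 'twkvap'
Compare pairs: s[0]='p' vs s[5]='t' (mismatch), s[1]='a' vs s[4]='w' (mismatch), s[2]='v' vs s[3]='k' (mismatch)
Palindrome: No


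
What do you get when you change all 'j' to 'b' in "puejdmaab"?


Input string: 'puejdmaab'
Operation: replace 'j' with 'b'
Positions of 'j': 3
After replacement: puebdmaab


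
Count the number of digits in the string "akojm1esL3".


Input string: 'akojm1esL3'
Operation: count digit characters (0-9)
Scan: 'a', 'k', 'o', 'j', 'm', '1'(digit), 'e', 's', 'L', '3'(digit)
Digits found: 2
Result: 2


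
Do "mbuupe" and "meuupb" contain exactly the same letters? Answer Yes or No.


String 1: 'mbuupe' -> sorted: 'bempuu'
String 2: 'meuupb' -> sorted: 'bempuu'
Compare sorted forms: 'bempuu' == 'bempuu'
Anagram: Yes


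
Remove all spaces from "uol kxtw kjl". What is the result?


Input string: 'uol kxtw kjl'
Operation: remove all spaces
Words: 'uol', 'kxtw', 'kjl'
Join without spaces: uolkxtwkjl


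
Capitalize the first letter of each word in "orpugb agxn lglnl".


Input string: 'orpugb agxn lglnl'
Operation: capitalize first letter of each word
Word transformations: 'orpugb'->'Orpugb', 'agxn'->'Agxn', 'lglnl'->'Lglnl'
Result: Orpugb Agxn Lglnl


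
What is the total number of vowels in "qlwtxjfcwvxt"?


Input string: 'qlwtxjfcwvxt'
Operation: count vowels (a, e, i, o, u)
Scan: s[0]='q', s[1]='l', s[2]='w', s[3]='t', s[4]='x', s[5]='j', s[6]='f', s[7]='c', s[8]='w', s[9]='v', s[10]='x', s[11]='t'
Vowels found: 0
Result: 0


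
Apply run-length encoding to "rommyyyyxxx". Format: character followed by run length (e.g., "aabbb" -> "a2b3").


Input: 'rommyyyyxxx'
Operation: identify consecutive runs
Runs: 'r' -> r1, 'o' -> o1, 'mm' -> m2, 'yyyy' -> y4, 'xxx' -> x3
Encoded: r1o1m2y4x3


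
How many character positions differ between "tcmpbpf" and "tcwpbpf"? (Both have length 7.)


String 1: 'tcmpbpf'
String 2: 'tcwpbpf'
Compare each position: pos 0: 't'=='t', pos 1: 'c'=='c', pos 2: 'm'!='w', pos 3: 'p'=='p', pos 4: 'b'=='b', pos 5: 'p'=='p', pos 6: 'f'=='f'
Differing positions: 1
Hamming distance: 1


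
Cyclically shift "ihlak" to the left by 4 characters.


Input: 'ihlak', shift = 4
Operation: split at index 4 and swap parts
Front part s[0:4] = 'ihla'
Back part s[4:] = 'k'
Rotated = back + front = 'k' + 'ihla'
Result: kihla


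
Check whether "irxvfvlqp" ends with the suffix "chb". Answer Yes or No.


Input string: 'irxvfvlqp'
Suffix to check: 'chb'
Last 3 characters of input: 'lqp'
Match: False
Result: No


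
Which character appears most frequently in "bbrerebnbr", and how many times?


Input: 'bbrerebnbr'
Operation: tally each character
Counts: 'b':4, 'e':2, 'n':1, 'r':3
Maximum: 'b' appears 4 times


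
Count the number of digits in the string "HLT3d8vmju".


Input string: 'HLT3d8vmju'
Operation: count digit characters (0-9)
Scan: 'H', 'L', 'T', '3'(digit), 'd', '8'(digit), 'v', 'm', 'j', 'u'
Digits found: 2
Result: 2


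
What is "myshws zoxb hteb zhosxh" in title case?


Input string: 'myshws zoxb hteb zhosxh'
Operation: capitalize first letter of each word
Word transformations: 'myshws'->'Myshws', 'zoxb'->'Zoxb', 'hteb'->'Hteb', 'zhosxh'->'Zhosxh'
Result: Myshws Zoxb Hteb Zhosxh


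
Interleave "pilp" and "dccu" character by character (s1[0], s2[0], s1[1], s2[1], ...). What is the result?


String 1: 'pilp'
String 2: 'dccu'
Operation: alternate characters
Pairs: 'p'+'d', 'i'+'c', 'l'+'c', 'p'+'u'
Result: pdiclcpu


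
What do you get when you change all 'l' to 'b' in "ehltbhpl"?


Input string: 'ehltbhpl'
Operation: replace 'l' with 'b'
Positions of 'l': 2, 7
After replacement: ehbtbhpb


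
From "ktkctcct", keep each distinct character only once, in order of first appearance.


Input: 'ktkctcct'
Operation: keep first occurrence of each character
Scan: s[0]='k' new -> keep; s[1]='t' new -> keep; s[2]='k' seen -> skip; s[3]='c' new -> keep; s[4]='t' seen -> skip; s[5]='c' seen -> skip; s[6]='c' seen -> skip; s[7]='t' seen -> skip
Result: ktc


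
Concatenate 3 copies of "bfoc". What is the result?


Input string: 'bfoc'
Operation: repeat 3 times
Concatenation: 'bfoc' + 'bfoc' + 'bfoc'
Result: bfocbfocbfoc


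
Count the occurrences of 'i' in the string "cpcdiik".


Input string: 'cpcdiik'
Target character: 'i'
Scan each position: s[4]='i', s[5]='i'
Matches found at indices: 4, 5
Total: 2


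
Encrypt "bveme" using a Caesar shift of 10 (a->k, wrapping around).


Input: 'bveme', shift = 10
Operation: for each letter, (position + 10) mod 26
Mapping: 'b'(1+10=11)->'l', 'v'(21+10=31, 31 mod 26=5)->'f', 'e'(4+10=14)->'o', 'm'(12+10=22)->'w', 'e'(4+10=14)->'o'
Result: lfowo


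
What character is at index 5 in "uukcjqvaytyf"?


Input string: 'uukcjqvaytyf'
Operation: get character at index 5
Index mapping: s[0]='u', s[1]='u', s[2]='k', s[3]='c', s[4]='j', s[5]='q'
Result: 'q'


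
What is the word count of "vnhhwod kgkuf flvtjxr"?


Input string: 'vnhhwod kgkuf flvtjxr'
Operation: split by spaces
Words found: 'vnhhwod', 'kgkuf', 'flvtjxr'
Word count: 3


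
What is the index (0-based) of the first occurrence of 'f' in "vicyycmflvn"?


Input string: 'vicyycmflvn'
Target: 'f'
Scanning left to right: s[0]='v', s[1]='i', s[2]='c', s[3]='y', s[4]='y', s[5]='c', s[6]='m', s[7]='f'
First match at index: 7


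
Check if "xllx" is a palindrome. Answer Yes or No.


Input string: 'xllx'
Reversed: 'xllx'
Compare pairs: s[0]='x' vs s[3]='x' (match), s[1]='l' vs s[2]='l' (match)
Palindrome: Yes


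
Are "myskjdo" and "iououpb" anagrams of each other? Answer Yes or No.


String 1: 'myskjdo' -> sorted: 'djkmosy'
String 2: 'iououpb' -> sorted: 'bioopuu'
Compare sorted forms: 'djkmosy' != 'bioopuu'
Anagram: No


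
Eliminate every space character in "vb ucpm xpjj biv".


Input string: 'vb ucpm xpjj biv'
Operation: remove all spaces
Words: 'vb', 'ucpm', 'xpjj', 'biv'
Join without spaces: vbucpmxpjjbiv


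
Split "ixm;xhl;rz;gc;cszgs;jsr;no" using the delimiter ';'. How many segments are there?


Input string: 'ixm;xhl;rz;gc;cszgs;jsr;no'
Delimiter: ';'
Split result: 'ixm', 'xhl', 'rz', 'gc', 'cszgs', 'jsr', 'no'
Number of parts: 7


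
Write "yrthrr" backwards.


Input string: 'yrthrr'
Operation: reverse character order
Original order: 'y' -> 'r' -> 't' -> 'h' -> 'r' -> 'r'
Reversed order: 'r' -> 'r' -> 'h' -> 't' -> 'r' -> 'y'
Result: rrhtry


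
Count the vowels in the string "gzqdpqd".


Input string: 'gzqdpqd'
Operation: count vowels (a, e, i, o, u)
Scan: s[0]='g', s[1]='z', s[2]='q', s[3]='d', s[4]='p', s[5]='q', s[6]='d'
Vowels found: 0
Result: 0


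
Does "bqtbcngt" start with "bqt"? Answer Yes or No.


Input string: 'bqtbcngt'
Prefix to check: 'bqt'
First 3 characters of input: 'bqt'
Match: True
Result: Yes


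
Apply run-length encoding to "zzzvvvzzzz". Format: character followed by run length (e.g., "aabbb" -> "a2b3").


Input: 'zzzvvvzzzz'
Operation: identify consecutive runs
Runs: 'zzz' -> z3, 'vvv' -> v3, 'zzzz' -> z4
Encoded: z3v3z4


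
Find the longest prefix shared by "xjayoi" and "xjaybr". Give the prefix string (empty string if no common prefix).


String 1: 'xjayoi'
String 2: 'xjaybr'
Compare position by position:
pos 0: 'x' vs 'x' match
pos 1: 'j' vs 'j' match
pos 2: 'a' vs 'a' match
pos 3: 'y' vs 'y' match
pos 4: 'o' vs 'b' differ -> stop
Longest common prefix: "xjay" (length 4)


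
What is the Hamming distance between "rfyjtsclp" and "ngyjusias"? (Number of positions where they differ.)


String 1: 'rfyjtsclp'
String 2: 'ngyjusias'
Compare each position: pos 0: 'r'!='n', pos 1: 'f'!='g', pos 2: 'y'=='y', pos 3: 'j'=='j', pos 4: 't'!='u', pos 5: 's'=='s', pos 6: 'c'!='i', pos 7: 'l'!='a', pos 8: 'p'!='s'
Differing positions: 6
Hamming distance: 6


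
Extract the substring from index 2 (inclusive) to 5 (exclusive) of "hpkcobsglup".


Input string: 'hpkcobsglup'
Operation: slice [2:5]
Extract characters: s[2]='k', s[3]='c', s[4]='o'
Result: kco


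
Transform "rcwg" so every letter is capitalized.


Input string: 'rcwg'
Operation: convert each letter to uppercase
Mapping: 'r'->'R', 'c'->'C', 'w'->'W', 'g'->'G'
Result: RCWG


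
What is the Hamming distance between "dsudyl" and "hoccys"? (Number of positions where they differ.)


String 1: 'dsudyl'
String 2: 'hoccys'
Compare each position: pos 0: 'd'!='h', pos 1: 's'!='o', pos 2: 'u'!='c', pos 3: 'd'!='c', pos 4: 'y'=='y', pos 5: 'l'!='s'
Differing positions: 5
Hamming distance: 5


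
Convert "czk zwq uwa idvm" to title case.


Input string: 'czk zwq uwa idvm'
Operation: capitalize first letter of each word
Word transformations: 'czk'->'Czk', 'zwq'->'Zwq', 'uwa'->'Uwa', 'idvm'->'Idvm'
Result: Czk Zwq Uwa Idvm


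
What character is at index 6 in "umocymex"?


Input string: 'umocymex'
Operation: get character at index 6
Index mapping: s[0]='u', s[1]='m', s[2]='o', s[3]='c', s[4]='y', s[5]='m', s[6]='e'
Result: 'e'


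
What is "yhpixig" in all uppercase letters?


Input string: 'yhpixig'
Operation: convert each letter to uppercase
Mapping: 'y'->'Y', 'h'->'H', 'p'->'P', 'i'->'I', 'x'->'X', 'i'->'I', 'g'->'G'
Result: YHPIXIG


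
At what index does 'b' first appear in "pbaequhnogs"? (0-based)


Input string: 'pbaequhnogs'
Target: 'b'
Scanning left to right: s[0]='p', s[1]='b'
First match at index: 1


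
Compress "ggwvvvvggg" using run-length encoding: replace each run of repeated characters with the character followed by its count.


Input: 'ggwvvvvggg'
Operation: identify consecutive runs
Runs: 'gg' -> g2, 'w' -> w1, 'vvvv' -> v4, 'ggg' -> g3
Encoded: g2w1v4g3


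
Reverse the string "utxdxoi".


Input string: 'utxdxoi'
Operation: reverse character order
Original order: 'u' -> 't' -> 'x' -> 'd' -> 'x' -> 'o' -> 'i'
Reversed order: 'i' -> 'o' -> 'x' -> 'd' -> 'x' -> 't' -> 'u'
Result: ioxdxtu


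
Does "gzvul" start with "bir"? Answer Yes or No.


Input string: 'gzvul'
Prefix to check: 'bir'
First 3 characters of input: 'gzv'
Match: False
Result: No


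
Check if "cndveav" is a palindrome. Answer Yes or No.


Input string: 'cndveav'
Reversed: 'vaevdnc'
Compare pairs: s[0]='c' vs s[6]='v' (mismatch), s[1]='n' vs s[5]='a' (mismatch), s[2]='d' vs s[4]='e' (mismatch)
Palindrome: No


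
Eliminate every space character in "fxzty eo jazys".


Input string: 'fxzty eo jazys'
Operation: remove all spaces
Words: 'fxzty', 'eo', 'jazys'
Join without spaces: fxztyeojazys


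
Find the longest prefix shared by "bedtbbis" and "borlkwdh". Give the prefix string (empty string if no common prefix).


String 1: 'bedtbbis'
String 2: 'borlkwdh'
Compare position by position:
pos 0: 'b' vs 'b' match
pos 1: 'e' vs 'o' differ -> stop
Longest common prefix: "b" (length 1)


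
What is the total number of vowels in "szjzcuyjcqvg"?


Input string: 'szjzcuyjcqvg'
Operation: count vowels (a, e, i, o, u)
Scan: s[0]='s', s[1]='z', s[2]='j', s[3]='z', s[4]='c', s[5]='u' (vowel), s[6]='y', s[7]='j', s[8]='c', s[9]='q', s[10]='v', s[11]='g'
Vowels found: 1
Result: 1


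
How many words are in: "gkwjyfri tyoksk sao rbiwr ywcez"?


Input string: 'gkwjyfri tyoksk sao rbiwr ywcez'
Operation: split by spaces
Words found: 'gkwjyfri', 'tyoksk', 'sao', 'rbiwr', 'ywcez'
Word count: 5


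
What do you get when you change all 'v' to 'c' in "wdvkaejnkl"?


Input string: 'wdvkaejnkl'
Operation: replace 'v' with 'c'
Positions of 'v': 2
After replacement: wdckaejnkl


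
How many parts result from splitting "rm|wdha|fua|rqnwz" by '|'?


Input string: 'rm|wdha|fua|rqnwz'
Delimiter: '|'
Split result: 'rm', 'wdha', 'fua', 'rqnwz'
Number of parts: 4


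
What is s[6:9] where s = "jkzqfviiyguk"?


Input string: 'jkzqfviiyguk'
Operation: slice [6:9]
Extract characters: s[6]='i', s[7]='i', s[8]='y'
Result: iiy


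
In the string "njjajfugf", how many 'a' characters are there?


Input string: 'njjajfugf'
Target character: 'a'
Scan each position: s[3]='a'
Matches found at indices: 3
Total: 1


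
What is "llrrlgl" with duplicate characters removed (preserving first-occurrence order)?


Input: 'llrrlgl'
Operation: keep first occurrence of each character
Scan: s[0]='l' new -> keep; s[1]='l' seen -> skip; s[2]='r' new -> keep; s[3]='r' seen -> skip; s[4]='l' seen -> skip; s[5]='g' new -> keep; s[6]='l' seen -> skip
Result: lrg


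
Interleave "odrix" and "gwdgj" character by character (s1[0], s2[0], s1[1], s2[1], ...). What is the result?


String 1: 'odrix'
String 2: 'gwdgj'
Operation: alternate characters
Pairs: 'o'+'g', 'd'+'w', 'r'+'d', 'i'+'g', 'x'+'j'
Result: ogdwrdigxj


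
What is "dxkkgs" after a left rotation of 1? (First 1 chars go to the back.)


Input: 'dxkkgs', shift = 1
Operation: split at index 1 and swap parts
Front part s[0:1] = 'd'
Back part s[1:] = 'xkkgs'
Rotated = back + front = 'xkkgs' + 'd'
Result: xkkgsd


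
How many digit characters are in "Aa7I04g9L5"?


Input string: 'Aa7I04g9L5'
Operation: count digit characters (0-9)
Scan: 'A', 'a', '7'(digit), 'I', '0'(digit), '4'(digit), 'g', '9'(digit), 'L', '5'(digit)
Digits found: 5
Result: 5


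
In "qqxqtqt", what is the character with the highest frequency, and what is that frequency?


Input: 'qqxqtqt'
Operation: tally each character
Counts: 'q':4, 't':2, 'x':1
Maximum: 'q' appears 4 times


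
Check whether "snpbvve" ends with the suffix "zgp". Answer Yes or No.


Input string: 'snpbvve'
Suffix to check: 'zgp'
Last 3 characters of input: 'vve'
Match: False
Result: No


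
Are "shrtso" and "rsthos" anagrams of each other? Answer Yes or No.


String 1: 'shrtso' -> sorted: 'horsst'
String 2: 'rsthos' -> sorted: 'horsst'
Compare sorted forms: 'horsst' == 'horsst'
Anagram: Yes


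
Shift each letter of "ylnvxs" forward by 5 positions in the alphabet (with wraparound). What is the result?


Input: 'ylnvxs', shift = 5
Operation: for each letter, (position + 5) mod 26
Mapping: 'y'(24+5=29, 29 mod 26=3)->'d', 'l'(11+5=16)->'q', 'n'(13+5=18)->'s', 'v'(21+5=26, 26 mod 26=0)->'a', 'x'(23+5=28, 28 mod 26=2)->'c', 's'(18+5=23)->'x'
Result: dqsacx


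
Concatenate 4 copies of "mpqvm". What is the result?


Input string: 'mpqvm'
Operation: repeat 4 times
Concatenation: 'mpqvm' + 'mpqvm' + 'mpqvm' + 'mpqvm'
Result: mpqvmmpqvmmpqvmmpqvm


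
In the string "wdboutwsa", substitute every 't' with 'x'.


Input string: 'wdboutwsa'
Operation: replace 't' with 'x'
Positions of 't': 5
After replacement: wdbouxwsa


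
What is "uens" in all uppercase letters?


Input string: 'uens'
Operation: convert each letter to uppercase
Mapping: 'u'->'U', 'e'->'E', 'n'->'N', 's'->'S'
Result: UENS


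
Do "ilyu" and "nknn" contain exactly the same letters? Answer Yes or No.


String 1: 'ilyu' -> sorted: 'iluy'
String 2: 'nknn' -> sorted: 'knnn'
Compare sorted forms: 'iluy' != 'knnn'
Anagram: No


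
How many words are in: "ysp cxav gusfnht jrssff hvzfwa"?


Input string: 'ysp cxav gusfnht jrssff hvzfwa'
Operation: split by spaces
Words found: 'ysp', 'cxav', 'gusfnht', 'jrssff', 'hvzfwa'
Word count: 5


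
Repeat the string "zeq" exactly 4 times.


Input string: 'zeq'
Operation: repeat 4 times
Concatenation: 'zeq' + 'zeq' + 'zeq' + 'zeq'
Result: zeqzeqzeqzeq


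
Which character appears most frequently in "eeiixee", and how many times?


Input: 'eeiixee'
Operation: tally each character
Counts: 'e':4, 'i':2, 'x':1
Maximum: 'e' appears 4 times


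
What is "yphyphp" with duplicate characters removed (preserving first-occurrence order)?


Input: 'yphyphp'
Operation: keep first occurrence of each character
Scan: s[0]='y' new -> keep; s[1]='p' new -> keep; s[2]='h' new -> keep; s[3]='y' seen -> skip; s[4]='p' seen -> skip; s[5]='h' seen -> skip; s[6]='p' seen -> skip
Result: yph


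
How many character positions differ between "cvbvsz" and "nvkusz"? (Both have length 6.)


String 1: 'cvbvsz'
String 2: 'nvkusz'
Compare each position: pos 0: 'c'!='n', pos 1: 'v'=='v', pos 2: 'b'!='k', pos 3: 'v'!='u', pos 4: 's'=='s', pos 5: 'z'=='z'
Differing positions: 3
Hamming distance: 3


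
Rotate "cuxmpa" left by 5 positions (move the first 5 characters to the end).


Input: 'cuxmpa', shift = 5
Operation: split at index 5 and swap parts
Front part s[0:5] = 'cuxmp'
Back part s[5:] = 'a'
Rotated = back + front = 'a' + 'cuxmp'
Result: acuxmp


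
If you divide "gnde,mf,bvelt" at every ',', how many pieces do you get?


Input string: 'gnde,mf,bvelt'
Delimiter: ','
Split result: 'gnde', 'mf', 'bvelt'
Number of parts: 3


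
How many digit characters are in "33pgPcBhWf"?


Input string: '33pgPcBhWf'
Operation: count digit characters (0-9)
Scan: '3'(digit), '3'(digit), 'p', 'g', 'P', 'c', 'B', 'h', 'W', 'f'
Digits found: 2
Result: 2


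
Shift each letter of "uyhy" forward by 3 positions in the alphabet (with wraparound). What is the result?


Input: 'uyhy', shift = 3
Operation: for each letter, (position + 3) mod 26
Mapping: 'u'(20+3=23)->'x', 'y'(24+3=27, 27 mod 26=1)->'b', 'h'(7+3=10)->'k', 'y'(24+3=27, 27 mod 26=1)->'b'
Result: xbkb


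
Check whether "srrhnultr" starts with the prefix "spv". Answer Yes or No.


Input string: 'srrhnultr'
Prefix to check: 'spv'
First 3 characters of input: 'srr'
Match: False
Result: No


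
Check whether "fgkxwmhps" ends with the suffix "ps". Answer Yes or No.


Input string: 'fgkxwmhps'
Suffix to check: 'ps'
Last 2 characters of input: 'ps'
Match: True
Result: Yes


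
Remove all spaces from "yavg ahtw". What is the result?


Input string: 'yavg ahtw'
Operation: remove all spaces
Words: 'yavg', 'ahtw'
Join without spaces: yavgahtw


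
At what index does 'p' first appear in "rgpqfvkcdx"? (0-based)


Input string: 'rgpqfvkcdx'
Target: 'p'
Scanning left to right: s[0]='r', s[1]='g', s[2]='p'
First match at index: 2


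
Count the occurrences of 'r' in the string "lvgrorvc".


Input string: 'lvgrorvc'
Target character: 'r'
Scan each position: s[3]='r', s[5]='r'
Matches found at indices: 3, 5
Total: 2


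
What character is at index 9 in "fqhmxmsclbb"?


Input string: 'fqhmxmsclbb'
Operation: get character at index 9
Index mapping: s[0]='f', s[1]='q', s[2]='h', s[3]='m', s[4]='x', s[5]='m', s[6]='s', s[7]='c', s[8]='l', s[9]='b'
Result: 'b'


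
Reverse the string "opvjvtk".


Input string: 'opvjvtk'
Operation: reverse character order
Original order: 'o' -> 'p' -> 'v' -> 'j' -> 'v' -> 't' -> 'k'
Reversed order: 'k' -> 't' -> 'v' -> 'j' -> 'v' -> 'p' -> 'o'
Result: ktvjvpo


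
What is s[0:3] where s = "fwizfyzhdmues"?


Input string: 'fwizfyzhdmues'
Operation: slice [0:3]
Extract characters: s[0]='f', s[1]='w', s[2]='i'
Result: fwi


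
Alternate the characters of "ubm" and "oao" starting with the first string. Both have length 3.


String 1: 'ubm'
String 2: 'oao'
Operation: alternate characters
Pairs: 'u'+'o', 'b'+'a', 'm'+'o'
Result: uobamo


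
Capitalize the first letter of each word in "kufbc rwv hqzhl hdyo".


Input string: 'kufbc rwv hqzhl hdyo'
Operation: capitalize first letter of each word
Word transformations: 'kufbc'->'Kufbc', 'rwv'->'Rwv', 'hqzhl'->'Hqzhl', 'hdyo'->'Hdyo'
Result: Kufbc Rwv Hqzhl Hdyo


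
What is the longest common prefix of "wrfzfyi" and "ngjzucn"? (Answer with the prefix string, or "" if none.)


String 1: 'wrfzfyi'
String 2: 'ngjzucn'
Compare position by position:
pos 0: 'w' vs 'n' differ -> stop
Longest common prefix: "" (length 0)


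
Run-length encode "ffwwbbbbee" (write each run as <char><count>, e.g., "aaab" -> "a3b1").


Input: 'ffwwbbbbee'
Operation: identify consecutive runs
Runs: 'ff' -> f2, 'ww' -> w2, 'bbbb' -> b4, 'ee' -> e2
Encoded: f2w2b4e2


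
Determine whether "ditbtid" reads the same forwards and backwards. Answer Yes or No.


Input string: 'ditbtid'
Reversed: 'ditbtid'
Compare pairs: s[0]='d' vs s[6]='d' (match), s[1]='i' vs s[5]='i' (match), s[2]='t' vs s[4]='t' (match)
Palindrome: Yes


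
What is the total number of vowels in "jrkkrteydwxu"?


Input string: 'jrkkrteydwxu'
Operation: count vowels (a, e, i, o, u)
Scan: s[0]='j', s[1]='r', s[2]='k', s[3]='k', s[4]='r', s[5]='t', s[6]='e' (vowel), s[7]='y', s[8]='d', s[9]='w', s[10]='x', s[11]='u' (vowel)
Vowels found: 2
Result: 2


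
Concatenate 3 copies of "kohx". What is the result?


Input string: 'kohx'
Operation: repeat 3 times
Concatenation: 'kohx' + 'kohx' + 'kohx'
Result: kohxkohxkohx


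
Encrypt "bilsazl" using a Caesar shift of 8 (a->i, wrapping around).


Input: 'bilsazl', shift = 8
Operation: for each letter, (position + 8) mod 26
Mapping: 'b'(1+8=9)->'j', 'i'(8+8=16)->'q', 'l'(11+8=19)->'t', 's'(18+8=26, 26 mod 26=0)->'a', 'a'(0+8=8)->'i', 'z'(25+8=33, 33 mod 26=7)->'h', 'l'(11+8=19)->'t'
Result: jqtaiht


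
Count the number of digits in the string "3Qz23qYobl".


Input string: '3Qz23qYobl'
Operation: count digit characters (0-9)
Scan: '3'(digit), 'Q', 'z', '2'(digit), '3'(digit), 'q', 'Y', 'o', 'b', 'l'
Digits found: 3
Result: 3


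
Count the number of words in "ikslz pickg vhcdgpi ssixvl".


Input string: 'ikslz pickg vhcdgpi ssixvl'
Operation: split by spaces
Words found: 'ikslz', 'pickg', 'vhcdgpi', 'ssixvl'
Word count: 4


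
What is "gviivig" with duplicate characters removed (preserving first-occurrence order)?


Input: 'gviivig'
Operation: keep first occurrence of each character
Scan: s[0]='g' new -> keep; s[1]='v' new -> keep; s[2]='i' new -> keep; s[3]='i' seen -> skip; s[4]='v' seen -> skip; s[5]='i' seen -> skip; s[6]='g' seen -> skip
Result: gvi


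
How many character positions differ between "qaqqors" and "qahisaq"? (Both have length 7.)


String 1: 'qaqqors'
String 2: 'qahisaq'
Compare each position: pos 0: 'q'=='q', pos 1: 'a'=='a', pos 2: 'q'!='h', pos 3: 'q'!='i', pos 4: 'o'!='s', pos 5: 'r'!='a', pos 6: 's'!='q'
Differing positions: 5
Hamming distance: 5


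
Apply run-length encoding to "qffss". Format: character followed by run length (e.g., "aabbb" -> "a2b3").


Input: 'qffss'
Operation: identify consecutive runs
Runs: 'q' -> q1, 'ff' -> f2, 'ss' -> s2
Encoded: q1f2s2


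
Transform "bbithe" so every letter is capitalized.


Input string: 'bbithe'
Operation: convert each letter to uppercase
Mapping: 'b'->'B', 'b'->'B', 'i'->'I', 't'->'T', 'h'->'H', 'e'->'E'
Result: BBITHE


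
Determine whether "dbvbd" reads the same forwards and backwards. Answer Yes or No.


Input string: 'dbvbd'
Reversed: 'dbvbd'
Compare pairs: s[0]='d' vs s[4]='d' (match), s[1]='b' vs s[3]='b' (match)
Palindrome: Yes


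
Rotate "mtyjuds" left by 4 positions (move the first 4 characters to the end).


Input: 'mtyjuds', shift = 4
Operation: split at index 4 and swap parts
Front part s[0:4] = 'mtyj'
Back part s[4:] = 'uds'
Rotated = back + front = 'uds' + 'mtyj'
Result: udsmtyj


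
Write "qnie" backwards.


Input string: 'qnie'
Operation: reverse character order
Original order: 'q' -> 'n' -> 'i' -> 'e'
Reversed order: 'e' -> 'i' -> 'n' -> 'q'
Result: einq


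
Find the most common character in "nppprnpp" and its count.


Input: 'nppprnpp'
Operation: tally each character
Counts: 'n':2, 'p':5, 'r':1
Maximum: 'p' appears 5 times


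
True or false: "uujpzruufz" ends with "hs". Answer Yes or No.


Input string: 'uujpzruufz'
Suffix to check: 'hs'
Last 2 characters of input: 'fz'
Match: False
Result: No


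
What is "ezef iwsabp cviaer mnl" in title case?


Input string: 'ezef iwsabp cviaer mnl'
Operation: capitalize first letter of each word
Word transformations: 'ezef'->'Ezef', 'iwsabp'->'Iwsabp', 'cviaer'->'Cviaer', 'mnl'->'Mnl'
Result: Ezef Iwsabp Cviaer Mnl


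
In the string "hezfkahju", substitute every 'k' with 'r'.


Input string: 'hezfkahju'
Operation: replace 'k' with 'r'
Positions of 'k': 4
After replacement: hezfrahju


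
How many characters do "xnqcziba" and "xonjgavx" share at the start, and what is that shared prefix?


String 1: 'xnqcziba'
String 2: 'xonjgavx'
Compare position by position:
pos 0: 'x' vs 'x' match
pos 1: 'n' vs 'o' differ -> stop
Longest common prefix: "x" (length 1)


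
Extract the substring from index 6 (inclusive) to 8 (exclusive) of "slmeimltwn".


Input string: 'slmeimltwn'
Operation: slice [6:8]
Extract characters: s[6]='l', s[7]='t'
Result: lt


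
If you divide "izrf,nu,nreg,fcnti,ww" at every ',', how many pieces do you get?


Input string: 'izrf,nu,nreg,fcnti,ww'
Delimiter: ','
Split result: 'izrf', 'nu', 'nreg', 'fcnti', 'ww'
Number of parts: 5


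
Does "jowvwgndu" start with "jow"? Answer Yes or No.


Input string: 'jowvwgndu'
Prefix to check: 'jow'
First 3 characters of input: 'jow'
Match: True
Result: Yes


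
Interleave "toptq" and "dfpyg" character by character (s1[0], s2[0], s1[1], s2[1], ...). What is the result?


String 1: 'toptq'
String 2: 'dfpyg'
Operation: alternate characters
Pairs: 't'+'d', 'o'+'f', 'p'+'p', 't'+'y', 'q'+'g'
Result: tdofpptyqg


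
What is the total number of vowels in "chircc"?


Input string: 'chircc'
Operation: count vowels (a, e, i, o, u)
Scan: s[0]='c', s[1]='h', s[2]='i' (vowel), s[3]='r', s[4]='c', s[5]='c'
Vowels found: 1
Result: 1


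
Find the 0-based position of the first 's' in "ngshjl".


Input string: 'ngshjl'
Target: 's'
Scanning left to right: s[0]='n', s[1]='g', s[2]='s'
First match at index: 2


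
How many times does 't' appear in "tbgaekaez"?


Input string: 'tbgaekaez'
Target character: 't'
Scan each position: s[0]='t'
Matches found at indices: 0
Total: 1


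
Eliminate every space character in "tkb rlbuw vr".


Input string: 'tkb rlbuw vr'
Operation: remove all spaces
Words: 'tkb', 'rlbuw', 'vr'
Join without spaces: tkbrlbuwvr


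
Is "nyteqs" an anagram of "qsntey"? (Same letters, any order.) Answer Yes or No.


String 1: 'qsntey' -> sorted: 'enqsty'
String 2: 'nyteqs' -> sorted: 'enqsty'
Compare sorted forms: 'enqsty' == 'enqsty'
Anagram: Yes


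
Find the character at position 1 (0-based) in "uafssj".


Input string: 'uafssj'
Operation: get character at index 1
Index mapping: s[0]='u', s[1]='a'
Result: 'a'


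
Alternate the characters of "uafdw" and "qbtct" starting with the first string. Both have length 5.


String 1: 'uafdw'
String 2: 'qbtct'
Operation: alternate characters
Pairs: 'u'+'q', 'a'+'b', 'f'+'t', 'd'+'c', 'w'+'t'
Result: uqabftdcwt


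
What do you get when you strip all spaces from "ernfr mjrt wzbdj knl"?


Input string: 'ernfr mjrt wzbdj knl'
Operation: remove all spaces
Words: 'ernfr', 'mjrt', 'wzbdj', 'knl'
Join without spaces: ernfrmjrtwzbdjknl


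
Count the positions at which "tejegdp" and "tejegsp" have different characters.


String 1: 'tejegdp'
String 2: 'tejegsp'
Compare each position: pos 0: 't'=='t', pos 1: 'e'=='e', pos 2: 'j'=='j', pos 3: 'e'=='e', pos 4: 'g'=='g', pos 5: 'd'!='s', pos 6: 'p'=='p'
Differing positions: 1
Hamming distance: 1


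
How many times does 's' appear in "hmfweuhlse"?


Input string: 'hmfweuhlse'
Target character: 's'
Scan each position: s[8]='s'
Matches found at indices: 8
Total: 1


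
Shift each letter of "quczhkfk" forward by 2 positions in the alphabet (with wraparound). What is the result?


Input: 'quczhkfk', shift = 2
Operation: for each letter, (position + 2) mod 26
Mapping: 'q'(16+2=18)->'s', 'u'(20+2=22)->'w', 'c'(2+2=4)->'e', 'z'(25+2=27, 27 mod 26=1)->'b', 'h'(7+2=9)->'j', 'k'(10+2=12)->'m', 'f'(5+2=7)->'h', 'k'(10+2=12)->'m'
Result: swebjmhm


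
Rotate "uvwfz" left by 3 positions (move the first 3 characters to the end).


Input: 'uvwfz', shift = 3
Operation: split at index 3 and swap parts
Front part s[0:3] = 'uvw'
Back part s[3:] = 'fz'
Rotated = back + front = 'fz' + 'uvw'
Result: fzuvw


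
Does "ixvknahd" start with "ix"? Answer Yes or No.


Input string: 'ixvknahd'
Prefix to check: 'ix'
First 2 characters of input: 'ix'
Match: True
Result: Yes


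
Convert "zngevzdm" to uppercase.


Input string: 'zngevzdm'
Operation: convert each letter to uppercase
Mapping: 'z'->'Z', 'n'->'N', 'g'->'G', 'e'->'E', 'v'->'V', 'z'->'Z', 'd'->'D', 'm'->'M'
Result: ZNGEVZDM


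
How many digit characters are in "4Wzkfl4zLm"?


Input string: '4Wzkfl4zLm'
Operation: count digit characters (0-9)
Scan: '4'(digit), 'W', 'z', 'k', 'f', 'l', '4'(digit), 'z', 'L', 'm'
Digits found: 2
Result: 2


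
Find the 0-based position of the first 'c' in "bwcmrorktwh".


Input string: 'bwcmrorktwh'
Target: 'c'
Scanning left to right: s[0]='b', s[1]='w', s[2]='c'
First match at index: 2


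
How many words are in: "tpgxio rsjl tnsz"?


Input string: 'tpgxio rsjl tnsz'
Operation: split by spaces
Words found: 'tpgxio', 'rsjl', 'tnsz'
Word count: 3


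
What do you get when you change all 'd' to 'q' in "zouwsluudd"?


Input string: 'zouwsluudd'
Operation: replace 'd' with 'q'
Positions of 'd': 8, 9
After replacement: zouwsluuqq


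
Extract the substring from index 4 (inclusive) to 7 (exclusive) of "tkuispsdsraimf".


Input string: 'tkuispsdsraimf'
Operation: slice [4:7]
Extract characters: s[4]='s', s[5]='p', s[6]='s'
Result: sps


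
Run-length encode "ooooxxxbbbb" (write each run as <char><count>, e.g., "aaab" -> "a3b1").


Input: 'ooooxxxbbbb'
Operation: identify consecutive runs
Runs: 'oooo' -> o4, 'xxx' -> x3, 'bbbb' -> b4
Encoded: o4x3b4


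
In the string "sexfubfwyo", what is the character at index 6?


Input string: 'sexfubfwyo'
Operation: get character at index 6
Index mapping: s[0]='s', s[1]='e', s[2]='x', s[3]='f', s[4]='u', s[5]='b', s[6]='f'
Result: 'f'


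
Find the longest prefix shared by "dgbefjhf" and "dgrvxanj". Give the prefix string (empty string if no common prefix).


String 1: 'dgbefjhf'
String 2: 'dgrvxanj'
Compare position by position:
pos 0: 'd' vs 'd' match
pos 1: 'g' vs 'g' match
pos 2: 'b' vs 'r' differ -> stop
Longest common prefix: "dg" (length 2)


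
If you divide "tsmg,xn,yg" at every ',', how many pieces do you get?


Input string: 'tsmg,xn,yg'
Delimiter: ','
Split result: 'tsmg', 'xn', 'yg'
Number of parts: 3


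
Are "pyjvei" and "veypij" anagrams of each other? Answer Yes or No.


String 1: 'pyjvei' -> sorted: 'eijpvy'
String 2: 'veypij' -> sorted: 'eijpvy'
Compare sorted forms: 'eijpvy' == 'eijpvy'
Anagram: Yes


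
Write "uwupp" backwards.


Input string: 'uwupp'
Operation: reverse character order
Original order: 'u' -> 'w' -> 'u' -> 'p' -> 'p'
Reversed order: 'p' -> 'p' -> 'u' -> 'w' -> 'u'
Result: ppuwu


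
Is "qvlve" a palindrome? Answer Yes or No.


Input string: 'qvlve'
Reversed: 'evlvq'
Compare pairs: s[0]='q' vs s[4]='e' (mismatch), s[1]='v' vs s[3]='v' (match)
Palindrome: No


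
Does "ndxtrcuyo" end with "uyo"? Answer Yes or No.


Input string: 'ndxtrcuyo'
Suffix to check: 'uyo'
Last 3 characters of input: 'uyo'
Match: True
Result: Yes


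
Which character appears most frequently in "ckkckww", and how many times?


Input: 'ckkckww'
Operation: tally each character
Counts: 'c':2, 'k':3, 'w':2
Maximum: 'k' appears 3 times


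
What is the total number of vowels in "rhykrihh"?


Input string: 'rhykrihh'
Operation: count vowels (a, e, i, o, u)
Scan: s[0]='r', s[1]='h', s[2]='y', s[3]='k', s[4]='r', s[5]='i' (vowel), s[6]='h', s[7]='h'
Vowels found: 1
Result: 1


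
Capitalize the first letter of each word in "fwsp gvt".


Input string: 'fwsp gvt'
Operation: capitalize first letter of each word
Word transformations: 'fwsp'->'Fwsp', 'gvt'->'Gvt'
Result: Fwsp Gvt


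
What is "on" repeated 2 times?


Input string: 'on'
Operation: repeat 2 times
Concatenation: 'on' + 'on'
Result: onon


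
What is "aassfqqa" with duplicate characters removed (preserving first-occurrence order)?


Input: 'aassfqqa'
Operation: keep first occurrence of each character
Scan: s[0]='a' new -> keep; s[1]='a' seen -> skip; s[2]='s' new -> keep; s[3]='s' seen -> skip; s[4]='f' new -> keep; s[5]='q' new -> keep; s[6]='q' seen -> skip; s[7]='a' seen -> skip
Result: asfq


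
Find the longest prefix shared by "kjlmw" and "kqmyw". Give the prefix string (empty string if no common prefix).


String 1: 'kjlmw'
String 2: 'kqmyw'
Compare position by position:
pos 0: 'k' vs 'k' match
pos 1: 'j' vs 'q' differ -> stop
Longest common prefix: "k" (length 1)


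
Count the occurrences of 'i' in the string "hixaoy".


Input string: 'hixaoy'
Target character: 'i'
Scan each position: s[1]='i'
Matches found at indices: 1
Total: 1


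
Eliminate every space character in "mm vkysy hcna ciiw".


Input string: 'mm vkysy hcna ciiw'
Operation: remove all spaces
Words: 'mm', 'vkysy', 'hcna', 'ciiw'
Join without spaces: mmvkysyhcnaciiw


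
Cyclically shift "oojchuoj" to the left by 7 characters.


Input: 'oojchuoj', shift = 7
Operation: split at index 7 and swap parts
Front part s[0:7] = 'oojchuo'
Back part s[7:] = 'j'
Rotated = back + front = 'j' + 'oojchuo'
Result: joojchuo


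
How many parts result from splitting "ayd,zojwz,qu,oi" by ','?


Input string: 'ayd,zojwz,qu,oi'
Delimiter: ','
Split result: 'ayd', 'zojwz', 'qu', 'oi'
Number of parts: 4


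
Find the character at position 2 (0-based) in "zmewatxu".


Input string: 'zmewatxu'
Operation: get character at index 2
Index mapping: s[0]='z', s[1]='m', s[2]='e'
Result: 'e'


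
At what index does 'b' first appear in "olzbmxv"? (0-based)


Input string: 'olzbmxv'
Target: 'b'
Scanning left to right: s[0]='o', s[1]='l', s[2]='z', s[3]='b'
First match at index: 3


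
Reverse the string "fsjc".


Input string: 'fsjc'
Operation: reverse character order
Original order: 'f' -> 's' -> 'j' -> 'c'
Reversed order: 'c' -> 'j' -> 's' -> 'f'
Result: cjsf


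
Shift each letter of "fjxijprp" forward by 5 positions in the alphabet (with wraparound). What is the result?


Input: 'fjxijprp', shift = 5
Operation: for each letter, (position + 5) mod 26
Mapping: 'f'(5+5=10)->'k', 'j'(9+5=14)->'o', 'x'(23+5=28, 28 mod 26=2)->'c', 'i'(8+5=13)->'n', 'j'(9+5=14)->'o', 'p'(15+5=20)->'u', 'r'(17+5=22)->'w', 'p'(15+5=20)->'u'
Result: kocnouwu


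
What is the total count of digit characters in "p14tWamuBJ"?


Input string: 'p14tWamuBJ'
Operation: count digit characters (0-9)
Scan: 'p', '1'(digit), '4'(digit), 't', 'W', 'a', 'm', 'u', 'B', 'J'
Digits found: 2
Result: 2


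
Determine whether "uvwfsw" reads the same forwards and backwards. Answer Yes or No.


Input string: 'uvwfsw'
Reversed: 'wsfwvu'
Compare pairs: s[0]='u' vs s[5]='w' (mismatch), s[1]='v' vs s[4]='s' (mismatch), s[2]='w' vs s[3]='f' (mismatch)
Palindrome: No


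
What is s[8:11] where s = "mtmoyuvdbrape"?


Input string: 'mtmoyuvdbrape'
Operation: slice [8:11]
Extract characters: s[8]='b', s[9]='r', s[10]='a'
Result: bra


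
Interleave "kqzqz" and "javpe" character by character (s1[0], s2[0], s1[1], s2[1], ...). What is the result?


String 1: 'kqzqz'
String 2: 'javpe'
Operation: alternate characters
Pairs: 'k'+'j', 'q'+'a', 'z'+'v', 'q'+'p', 'z'+'e'
Result: kjqazvqpze


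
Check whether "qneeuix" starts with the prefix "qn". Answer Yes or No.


Input string: 'qneeuix'
Prefix to check: 'qn'
First 2 characters of input: 'qn'
Match: True
Result: Yes


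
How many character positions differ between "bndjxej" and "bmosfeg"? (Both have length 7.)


String 1: 'bndjxej'
String 2: 'bmosfeg'
Compare each position: pos 0: 'b'=='b', pos 1: 'n'!='m', pos 2: 'd'!='o', pos 3: 'j'!='s', pos 4: 'x'!='f', pos 5: 'e'=='e', pos 6: 'j'!='g'
Differing positions: 5
Hamming distance: 5


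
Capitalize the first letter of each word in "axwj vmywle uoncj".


Input string: 'axwj vmywle uoncj'
Operation: capitalize first letter of each word
Word transformations: 'axwj'->'Axwj', 'vmywle'->'Vmywle', 'uoncj'->'Uoncj'
Result: Axwj Vmywle Uoncj


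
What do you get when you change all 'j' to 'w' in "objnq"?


Input string: 'objnq'
Operation: replace 'j' with 'w'
Positions of 'j': 2
After replacement: obwnq


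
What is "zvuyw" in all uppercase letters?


Input string: 'zvuyw'
Operation: convert each letter to uppercase
Mapping: 'z'->'Z', 'v'->'V', 'u'->'U', 'y'->'Y', 'w'->'W'
Result: ZVUYW


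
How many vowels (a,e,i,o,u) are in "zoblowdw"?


Input string: 'zoblowdw'
Operation: count vowels (a, e, i, o, u)
Scan: s[0]='z', s[1]='o' (vowel), s[2]='b', s[3]='l', s[4]='o' (vowel), s[5]='w', s[6]='d', s[7]='w'
Vowels found: 2
Result: 2


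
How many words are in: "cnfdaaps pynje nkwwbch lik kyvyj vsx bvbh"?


Input string: 'cnfdaaps pynje nkwwbch lik kyvyj vsx bvbh'
Operation: split by spaces
Words found: 'cnfdaaps', 'pynje', 'nkwwbch', 'lik', 'kyvyj', 'vsx', 'bvbh'
Word count: 7


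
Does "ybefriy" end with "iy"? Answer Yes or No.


Input string: 'ybefriy'
Suffix to check: 'iy'
Last 2 characters of input: 'iy'
Match: True
Result: Yes


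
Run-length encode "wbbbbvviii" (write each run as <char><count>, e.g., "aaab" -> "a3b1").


Input: 'wbbbbvviii'
Operation: identify consecutive runs
Runs: 'w' -> w1, 'bbbb' -> b4, 'vv' -> v2, 'iii' -> i3
Encoded: w1b4v2i3


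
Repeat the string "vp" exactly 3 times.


Input string: 'vp'
Operation: repeat 3 times
Concatenation: 'vp' + 'vp' + 'vp'
Result: vpvpvp


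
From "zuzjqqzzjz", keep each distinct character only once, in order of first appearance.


Input: 'zuzjqqzzjz'
Operation: keep first occurrence of each character
Scan: s[0]='z' new -> keep; s[1]='u' new -> keep; s[2]='z' seen -> skip; s[3]='j' new -> keep; s[4]='q' new -> keep; s[5]='q' seen -> skip; s[6]='z' seen -> skip; s[7]='z' seen -> skip; s[8]='j' seen -> skip; s[9]='z' seen -> skip
Result: zujq


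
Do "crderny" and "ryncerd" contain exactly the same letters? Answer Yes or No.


String 1: 'crderny' -> sorted: 'cdenrry'
String 2: 'ryncerd' -> sorted: 'cdenrry'
Compare sorted forms: 'cdenrry' == 'cdenrry'
Anagram: Yes


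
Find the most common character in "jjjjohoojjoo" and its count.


Input: 'jjjjohoojjoo'
Operation: tally each character
Counts: 'h':1, 'j':6, 'o':5
Maximum: 'j' appears 6 times


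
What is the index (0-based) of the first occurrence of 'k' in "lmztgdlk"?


Input string: 'lmztgdlk'
Target: 'k'
Scanning left to right: s[0]='l', s[1]='m', s[2]='z', s[3]='t', s[4]='g', s[5]='d', s[6]='l', s[7]='k'
First match at index: 7


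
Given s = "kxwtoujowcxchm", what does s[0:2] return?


Input string: 'kxwtoujowcxchm'
Operation: slice [0:2]
Extract characters: s[0]='k', s[1]='x'
Result: kx


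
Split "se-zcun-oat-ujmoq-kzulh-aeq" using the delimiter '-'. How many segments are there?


Input string: 'se-zcun-oat-ujmoq-kzulh-aeq'
Delimiter: '-'
Split result: 'se', 'zcun', 'oat', 'ujmoq', 'kzulh', 'aeq'
Number of parts: 6


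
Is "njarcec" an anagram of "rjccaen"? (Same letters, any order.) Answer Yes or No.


String 1: 'rjccaen' -> sorted: 'accejnr'
String 2: 'njarcec' -> sorted: 'accejnr'
Compare sorted forms: 'accejnr' == 'accejnr'
Anagram: Yes


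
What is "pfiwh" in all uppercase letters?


Input string: 'pfiwh'
Operation: convert each letter to uppercase
Mapping: 'p'->'P', 'f'->'F', 'i'->'I', 'w'->'W', 'h'->'H'
Result: PFIWH


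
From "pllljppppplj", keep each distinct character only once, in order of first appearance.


Input: 'pllljppppplj'
Operation: keep first occurrence of each character
Scan: s[0]='p' new -> keep; s[1]='l' new -> keep; s[2]='l' seen -> skip; s[3]='l' seen -> skip; s[4]='j' new -> keep; s[5]='p' seen -> skip; s[6]='p' seen -> skip; s[7]='p' seen -> skip; s[8]='p' seen -> skip; s[9]='p' seen -> skip; s[10]='l' seen -> skip; s[11]='j' seen -> skip
Result: plj


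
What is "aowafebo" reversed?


Input string: 'aowafebo'
Operation: reverse character order
Original order: 'a' -> 'o' -> 'w' -> 'a' -> 'f' -> 'e' -> 'b' -> 'o'
Reversed order: 'o' -> 'b' -> 'e' -> 'f' -> 'a' -> 'w' -> 'o' -> 'a'
Result: obefawoa
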